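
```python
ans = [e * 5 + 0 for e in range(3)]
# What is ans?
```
Trace:
  e=0
  e=1
  e=2
  ans=[0, 5, 10]

Final answer: [0, 5, 10]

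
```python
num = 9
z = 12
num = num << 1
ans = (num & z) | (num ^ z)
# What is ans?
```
Trace:
  num=9
  num=9, z=12
  num=18, z=12
  num=18, z=12, ans=30

Final answer: 30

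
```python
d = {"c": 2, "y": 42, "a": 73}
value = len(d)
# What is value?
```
Trace:
  d={'c': 2, 'y': 42, 'a': 73}
  d={'c': 2, 'y': 42, 'a': 73}, value=3

Final answer: 3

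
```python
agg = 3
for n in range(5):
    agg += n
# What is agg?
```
Trace:
  agg=3
  agg=3, n=0
  agg=4, n=1
  agg=6, n=2
  agg=9, n=3
  agg=13, n=4

Final answer: 13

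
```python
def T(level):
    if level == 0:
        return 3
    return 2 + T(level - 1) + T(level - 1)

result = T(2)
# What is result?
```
Call trace (a repeated sub-call is expanded the first time; later identical calls just restate its return value):
T(level=2)
  T(level=1)
    T(level=0)
    -> return 3
    T(level=0)
    -> return 3
  -> return 8
  T(level=1) -> return 8  (same call as traced above)
-> return 18

Final answer: 18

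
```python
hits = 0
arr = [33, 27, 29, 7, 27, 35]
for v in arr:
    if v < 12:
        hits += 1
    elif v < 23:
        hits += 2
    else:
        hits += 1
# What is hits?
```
Trace:
  hits=0
  hits=1, v=33
  hits=2, v=27
  hits=3, v=29
  hits=4, v=7
  hits=5, v=27
  hits=6, v=35

Final answer: 6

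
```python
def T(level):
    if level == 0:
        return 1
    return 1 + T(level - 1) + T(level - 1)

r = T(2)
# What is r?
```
Call trace (a repeated sub-call is expanded the first time; later identical calls just restate its return value):
T(level=2)
  T(level=1)
    T(level=0)
    -> return 1
    T(level=0)
    -> return 1
  -> return 3
  T(level=1) -> return 3  (same call as traced above)
-> return 7

Final answer: 7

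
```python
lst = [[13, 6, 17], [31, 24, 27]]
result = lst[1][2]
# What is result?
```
Trace:
  lst=[[13, 6, 17], [31, 24, 27]]
  lst=[[13, 6, 17], [31, 24, 27]], result=27

Final answer: 27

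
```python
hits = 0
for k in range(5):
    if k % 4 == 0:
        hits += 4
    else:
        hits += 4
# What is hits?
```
Trace:
  hits=0
  hits=4, k=0
  hits=8, k=1
  hits=12, k=2
  hits=16, k=3
  hits=20, k=4

Final answer: 20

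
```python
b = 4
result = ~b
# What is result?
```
Trace:
  b=4
  b=4, result=-5

Final answer: -5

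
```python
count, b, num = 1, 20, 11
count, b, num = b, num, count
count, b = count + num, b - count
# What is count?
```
Trace:
  count=1, b=20, num=11
  count=20, b=11, num=1
  count=21, b=-9, num=1

Final answer: 21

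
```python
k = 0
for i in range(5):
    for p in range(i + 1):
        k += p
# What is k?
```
Trace:
  k=0
  k=0, i=0, p=0
  k=0, i=1, p=0
  k=1, i=1, p=1
  k=1, i=2, p=0
  k=2, i=2, p=1
  k=4, i=2, p=2
  k=4, i=3, p=0
  k=5, i=3, p=1
  k=7, i=3, p=2
  k=10, i=3, p=3
  k=10, i=4, p=0
  k=11, i=4, p=1
  k=13, i=4, p=2
  k=16, i=4, p=3
  k=20, i=4, p=4

Final answer: 20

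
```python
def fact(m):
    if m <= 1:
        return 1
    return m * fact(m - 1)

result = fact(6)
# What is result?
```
Call trace:
fact(m=6)
  fact(m=5)
    fact(m=4)
      fact(m=3)
        fact(m=2)
          fact(m=1)
          -> return 1
        -> return 2
      -> return 6
    -> return 24
  -> return 120
-> return 720

Final answer: 720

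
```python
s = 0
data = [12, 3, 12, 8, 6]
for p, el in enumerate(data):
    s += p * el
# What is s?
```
Trace:
  s=0
  s=0, p=0, el=12
  s=3, p=1, el=3
  s=27, p=2, el=12
  s=51, p=3, el=8
  s=75, p=4, el=6

Final answer: 75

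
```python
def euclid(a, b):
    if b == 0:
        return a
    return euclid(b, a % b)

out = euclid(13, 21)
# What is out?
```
Call trace:
euclid(a=13, b=21)
  euclid(a=21, b=13)
    euclid(a=13, b=8)
      euclid(a=8, b=5)
        euclid(a=5, b=3)
          euclid(a=3, b=2)
            euclid(a=2, b=1)
              euclid(a=1, b=0)
              -> return 1
            -> return 1
          -> return 1
        -> return 1
      -> return 1
    -> return 1
  -> return 1
-> return 1

Final answer: 1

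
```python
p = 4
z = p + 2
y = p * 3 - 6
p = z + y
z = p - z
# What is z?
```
Trace:
  p=4
  p=4, z=6
  p=4, z=6, y=6
  p=12, z=6, y=6
  p=12, z=6, y=6

Final answer: 6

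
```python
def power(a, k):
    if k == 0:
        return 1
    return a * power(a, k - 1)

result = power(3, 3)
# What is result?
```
Call trace:
power(a=3, k=3)
  power(a=3, k=2)
    power(a=3, k=1)
      power(a=3, k=0)
      -> return 1
    -> return 3
  -> return 9
-> return 27

Final answer: 27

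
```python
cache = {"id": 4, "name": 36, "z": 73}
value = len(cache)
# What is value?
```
Trace:
  cache={'id': 4, 'name': 36, 'z': 73}
  cache={'id': 4, 'name': 36, 'z': 73}, value=3

Final answer: 3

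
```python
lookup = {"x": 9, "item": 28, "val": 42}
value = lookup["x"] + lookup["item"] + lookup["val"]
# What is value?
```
Trace:
  lookup={'x': 9, 'item': 28, 'val': 42}
  lookup={'x': 9, 'item': 28, 'val': 42}, value=79

Final answer: 79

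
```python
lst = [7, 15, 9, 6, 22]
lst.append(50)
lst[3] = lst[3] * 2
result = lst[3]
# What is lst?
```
Trace:
  lst=[7, 15, 9, 6, 22]
  lst=[7, 15, 9, 6, 22, 50]
  lst=[7, 15, 9, 12, 22, 50]
  lst=[7, 15, 9, 12, 22, 50], result=12

Final answer: [7, 15, 9, 12, 22, 50]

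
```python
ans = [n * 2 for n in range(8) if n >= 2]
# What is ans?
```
Trace:
  n=0
  n=1
  n=2
  n=3
  n=4
  n=5
  n=6
  n=7
  ans=[4, 6, 8, 10, 12, 14]

Final answer: [4, 6, 8, 10, 12, 14]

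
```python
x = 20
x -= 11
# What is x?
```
Trace:
  x=20
  x=9

Final answer: 9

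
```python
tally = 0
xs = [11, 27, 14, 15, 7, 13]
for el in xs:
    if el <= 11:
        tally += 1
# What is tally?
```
Trace:
  tally=0
  tally=1, el=11
  tally=1, el=27
  tally=1, el=14
  tally=1, el=15
  tally=2, el=7
  tally=2, el=13

Final answer: 2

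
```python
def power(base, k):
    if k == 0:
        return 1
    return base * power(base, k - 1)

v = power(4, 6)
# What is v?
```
Call trace:
power(base=4, k=6)
  power(base=4, k=5)
    power(base=4, k=4)
      power(base=4, k=3)
        power(base=4, k=2)
          power(base=4, k=1)
            power(base=4, k=0)
            -> return 1
          -> return 4
        -> return 16
      -> return 64
    -> return 256
  -> return 1024
-> return 4096

Final answer: 4096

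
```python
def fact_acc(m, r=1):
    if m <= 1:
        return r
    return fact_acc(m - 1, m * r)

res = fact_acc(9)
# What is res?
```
Call trace:
fact_acc(m=9, r=1)
  fact_acc(m=8, r=9)
    fact_acc(m=7, r=72)
      fact_acc(m=6, r=504)
        fact_acc(m=5, r=3024)
          fact_acc(m=4, r=15120)
            fact_acc(m=3, r=60480)
              fact_acc(m=2, r=181440)
                fact_acc(m=1, r=362880)
                -> return 362880
              -> return 362880
            -> return 362880
          -> return 362880
        -> return 362880
      -> return 362880
    -> return 362880
  -> return 362880
-> return 362880

Final answer: 362880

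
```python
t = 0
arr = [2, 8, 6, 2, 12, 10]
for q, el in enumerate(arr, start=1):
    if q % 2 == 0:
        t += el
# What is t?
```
Trace:
  t=0
  t=0, q=1, el=2
  t=8, q=2, el=8
  t=8, q=3, el=6
  t=10, q=4, el=2
  t=10, q=5, el=12
  t=20, q=6, el=10

Final answer: 20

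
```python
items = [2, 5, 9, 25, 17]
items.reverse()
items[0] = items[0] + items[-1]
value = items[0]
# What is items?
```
Trace:
  items=[2, 5, 9, 25, 17]
  items=[17, 25, 9, 5, 2]
  items=[19, 25, 9, 5, 2]
  items=[19, 25, 9, 5, 2], value=19

Final answer: [19, 25, 9, 5, 2]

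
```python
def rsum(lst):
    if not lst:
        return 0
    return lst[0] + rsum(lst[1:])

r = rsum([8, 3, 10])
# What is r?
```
Call trace:
rsum(lst=[8, 3, 10])
  rsum(lst=[3, 10])
    rsum(lst=[10])
      rsum(lst=[])
      -> return 0
    -> return 10
  -> return 13
-> return 21

Final answer: 21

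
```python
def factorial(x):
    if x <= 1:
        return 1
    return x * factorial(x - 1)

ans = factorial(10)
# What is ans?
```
Call trace:
factorial(x=10)
  factorial(x=9)
    factorial(x=8)
      factorial(x=7)
        factorial(x=6)
          factorial(x=5)
            factorial(x=4)
              factorial(x=3)
                factorial(x=2)
                  factorial(x=1)
                  -> return 1
                -> return 2
              -> return 6
            -> return 24
          -> return 120
        -> return 720
      -> return 5040
    -> return 40320
  -> return 362880
-> return 3628800

Final answer: 3628800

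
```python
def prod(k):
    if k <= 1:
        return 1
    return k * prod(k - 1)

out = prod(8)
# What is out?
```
Call trace:
prod(k=8)
  prod(k=7)
    prod(k=6)
      prod(k=5)
        prod(k=4)
          prod(k=3)
            prod(k=2)
              prod(k=1)
              -> return 1
            -> return 2
          -> return 6
        -> return 24
      -> return 120
    -> return 720
  -> return 5040
-> return 40320

Final answer: 40320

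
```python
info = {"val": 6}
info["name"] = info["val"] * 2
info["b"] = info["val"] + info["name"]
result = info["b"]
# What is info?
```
Trace:
  info={'val': 6}
  info={'val': 6, 'name': 12}
  info={'val': 6, 'name': 12, 'b': 18}
  info={'val': 6, 'name': 12, 'b': 18}, result=18

Final answer: {'val': 6, 'name': 12, 'b': 18}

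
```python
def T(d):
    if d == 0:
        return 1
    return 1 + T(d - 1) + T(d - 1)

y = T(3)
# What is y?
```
Call trace (a repeated sub-call is expanded the first time; later identical calls just restate its return value):
T(d=3)
  T(d=2)
    T(d=1)
      T(d=0)
      -> return 1
      T(d=0)
      -> return 1
    -> return 3
    T(d=1) -> return 3  (same call as traced above)
  -> return 7
  T(d=2) -> return 7  (same call as traced above)
-> return 15

Final answer: 15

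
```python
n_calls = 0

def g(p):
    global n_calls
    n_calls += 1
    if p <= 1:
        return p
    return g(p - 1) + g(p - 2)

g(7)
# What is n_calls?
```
Call trace (a repeated sub-call is expanded the first time; later identical calls just restate its return value):
g(p=7)
  g(p=6)
    g(p=5)
      g(p=4)
        g(p=3)
          g(p=2)
            g(p=1)
            -> return 1
            g(p=0)
            -> return 0
          -> return 1
          g(p=1)
          -> return 1
        -> return 2
        g(p=2) -> return 1  (same call as traced above)
      -> return 3
      g(p=3) -> return 2  (same call as traced above)
    -> return 5
    g(p=4) -> return 3  (same call as traced above)
  -> return 8
  g(p=5) -> return 5  (same call as traced above)
-> return 13

n_calls is incremented once per call, so count the calls in each subtree. Let C(p) = number of calls made by g(p).
C(0) = C(1) = 1 (base case, no recursion); C(p) = 1 + C(p - 1) + C(p - 2) otherwise.
C(2) = 1 + C(1) + C(0) = 1 + 1 + 1 = 3
C(3) = 1 + C(2) + C(1) = 1 + 3 + 1 = 5
C(4) = 1 + C(3) + C(2) = 1 + 5 + 3 = 9
C(5) = 1 + C(4) + C(3) = 1 + 9 + 5 = 15
C(6) = 1 + C(5) + C(4) = 1 + 15 + 9 = 25
C(7) = 1 + C(6) + C(5) = 1 + 25 + 15 = 41
n_calls = C(7) = 41

Final answer: 41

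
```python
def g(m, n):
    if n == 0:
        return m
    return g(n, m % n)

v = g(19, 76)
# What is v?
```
Call trace:
g(m=19, n=76)
  g(m=76, n=19)
    g(m=19, n=0)
    -> return 19
  -> return 19
-> return 19

Final answer: 19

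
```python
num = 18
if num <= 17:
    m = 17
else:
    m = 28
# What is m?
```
Trace:
  num=18
  num=18, m=28

Final answer: 28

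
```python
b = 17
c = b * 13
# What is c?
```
Trace:
  b=17
  b=17, c=221

Final answer: 221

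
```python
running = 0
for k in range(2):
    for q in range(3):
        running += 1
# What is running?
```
Trace:
  running=0
  running=1, k=0, q=0
  running=2, k=0, q=1
  running=3, k=0, q=2
  running=4, k=1, q=0
  running=5, k=1, q=1
  running=6, k=1, q=2

Final answer: 6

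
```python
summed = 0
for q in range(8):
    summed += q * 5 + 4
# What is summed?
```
Trace:
  summed=0
  summed=4, q=0
  summed=13, q=1
  summed=27, q=2
  summed=46, q=3
  summed=70, q=4
  summed=99, q=5
  summed=133, q=6
  summed=172, q=7

Final answer: 172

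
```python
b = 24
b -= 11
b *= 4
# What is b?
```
Trace:
  b=24
  b=13
  b=52

Final answer: 52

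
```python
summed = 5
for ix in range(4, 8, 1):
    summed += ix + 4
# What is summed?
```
Trace:
  summed=5
  summed=13, ix=4
  summed=22, ix=5
  summed=32, ix=6
  summed=43, ix=7

Final answer: 43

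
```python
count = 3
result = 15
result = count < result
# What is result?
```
Trace:
  count=3
  count=3, result=15
  count=3, result=True

Final answer: True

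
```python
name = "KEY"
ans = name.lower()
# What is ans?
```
Trace:
  name='KEY'
  name='KEY', ans='key'

Final answer: 'key'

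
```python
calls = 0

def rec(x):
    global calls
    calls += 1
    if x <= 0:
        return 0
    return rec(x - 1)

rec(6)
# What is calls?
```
Call trace:
rec(x=6)
  rec(x=5)
    rec(x=4)
      rec(x=3)
        rec(x=2)
          rec(x=1)
            rec(x=0)
            -> return 0
          -> return 0
        -> return 0
      -> return 0
    -> return 0
  -> return 0
-> return 0

calls is incremented once per call. rec is entered once for each x = 6, 5, 4, 3, 2, 1, 0 (the x <= 0 call returns without recursing), i.e. 6 + 1 calls.
calls = 7

Final answer: 7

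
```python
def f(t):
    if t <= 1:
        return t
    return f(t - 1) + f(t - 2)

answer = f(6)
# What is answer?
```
Call trace (a repeated sub-call is expanded the first time; later identical calls just restate its return value):
f(t=6)
  f(t=5)
    f(t=4)
      f(t=3)
        f(t=2)
          f(t=1)
          -> return 1
          f(t=0)
          -> return 0
        -> return 1
        f(t=1)
        -> return 1
      -> return 2
      f(t=2) -> return 1  (same call as traced above)
    -> return 3
    f(t=3) -> return 2  (same call as traced above)
  -> return 5
  f(t=4) -> return 3  (same call as traced above)
-> return 8

Final answer: 8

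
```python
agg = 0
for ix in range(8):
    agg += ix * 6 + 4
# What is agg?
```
Trace:
  agg=0
  agg=4, ix=0
  agg=14, ix=1
  agg=30, ix=2
  agg=52, ix=3
  agg=80, ix=4
  agg=114, ix=5
  agg=154, ix=6
  agg=200, ix=7

Final answer: 200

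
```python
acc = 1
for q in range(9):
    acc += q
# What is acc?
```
Trace:
  acc=1
  acc=1, q=0
  acc=2, q=1
  acc=4, q=2
  acc=7, q=3
  acc=11, q=4
  acc=16, q=5
  acc=22, q=6
  acc=29, q=7
  acc=37, q=8

Final answer: 37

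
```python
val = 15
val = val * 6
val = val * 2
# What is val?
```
Trace:
  val=15
  val=90
  val=180

Final answer: 180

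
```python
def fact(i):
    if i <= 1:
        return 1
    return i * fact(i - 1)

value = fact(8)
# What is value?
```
Call trace:
fact(i=8)
  fact(i=7)
    fact(i=6)
      fact(i=5)
        fact(i=4)
          fact(i=3)
            fact(i=2)
              fact(i=1)
              -> return 1
            -> return 2
          -> return 6
        -> return 24
      -> return 120
    -> return 720
  -> return 5040
-> return 40320

Final answer: 40320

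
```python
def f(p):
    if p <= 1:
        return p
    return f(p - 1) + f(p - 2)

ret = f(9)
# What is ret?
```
Call trace (a repeated sub-call is expanded the first time; later identical calls just restate its return value):
f(p=9)
  f(p=8)
    f(p=7)
      f(p=6)
        f(p=5)
          f(p=4)
            f(p=3)
              f(p=2)
                f(p=1)
                -> return 1
                f(p=0)
                -> return 0
              -> return 1
              f(p=1)
              -> return 1
            -> return 2
            f(p=2) -> return 1  (same call as traced above)
          -> return 3
          f(p=3) -> return 2  (same call as traced above)
        -> return 5
        f(p=4) -> return 3  (same call as traced above)
      -> return 8
      f(p=5) -> return 5  (same call as traced above)
    -> return 13
    f(p=6) -> return 8  (same call as traced above)
  -> return 21
  f(p=7) -> return 13  (same call as traced above)
-> return 34

Final answer: 34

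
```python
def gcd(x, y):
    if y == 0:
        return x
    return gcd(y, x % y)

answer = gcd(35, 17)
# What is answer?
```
Call trace:
gcd(x=35, y=17)
  gcd(x=17, y=1)
    gcd(x=1, y=0)
    -> return 1
  -> return 1
-> return 1

Final answer: 1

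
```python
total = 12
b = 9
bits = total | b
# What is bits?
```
Trace:
  total=12
  total=12, b=9
  total=12, b=9, bits=13

Final answer: 13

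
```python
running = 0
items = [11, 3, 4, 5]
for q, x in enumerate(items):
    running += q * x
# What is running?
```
Trace:
  running=0
  running=0, q=0, x=11
  running=3, q=1, x=3
  running=11, q=2, x=4
  running=26, q=3, x=5

Final answer: 26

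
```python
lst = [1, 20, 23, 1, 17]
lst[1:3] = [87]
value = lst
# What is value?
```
Trace:
  lst=[1, 20, 23, 1, 17]
  lst=[1, 87, 1, 17]
  lst=[1, 87, 1, 17], value=[1, 87, 1, 17]

Final answer: [1, 87, 1, 17]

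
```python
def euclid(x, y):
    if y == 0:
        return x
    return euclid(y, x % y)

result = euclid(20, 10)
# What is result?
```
Call trace:
euclid(x=20, y=10)
  euclid(x=10, y=0)
  -> return 10
-> return 10

Final answer: 10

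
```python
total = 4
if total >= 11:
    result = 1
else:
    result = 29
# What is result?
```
Trace:
  total=4
  total=4, result=29

Final answer: 29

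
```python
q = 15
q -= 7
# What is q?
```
Trace:
  q=15
  q=8

Final answer: 8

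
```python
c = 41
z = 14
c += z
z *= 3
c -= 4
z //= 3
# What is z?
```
Trace:
  c=41
  c=41, z=14
  c=55, z=14
  c=55, z=42
  c=51, z=42
  c=51, z=14

Final answer: 14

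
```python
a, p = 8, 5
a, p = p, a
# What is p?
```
Trace:
  a=8, p=5
  a=5, p=8

Final answer: 8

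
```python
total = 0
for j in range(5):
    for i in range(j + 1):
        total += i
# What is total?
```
Trace:
  total=0
  total=0, j=0, i=0
  total=0, j=1, i=0
  total=1, j=1, i=1
  total=1, j=2, i=0
  total=2, j=2, i=1
  total=4, j=2, i=2
  total=4, j=3, i=0
  total=5, j=3, i=1
  total=7, j=3, i=2
  total=10, j=3, i=3
  total=10, j=4, i=0
  total=11, j=4, i=1
  total=13, j=4, i=2
  total=16, j=4, i=3
  total=20, j=4, i=4

Final answer: 20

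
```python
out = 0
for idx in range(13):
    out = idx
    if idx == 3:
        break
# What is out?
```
Trace:
  out=0
  out=0, idx=0
  out=1, idx=1
  out=2, idx=2
  out=3, idx=3

Final answer: 3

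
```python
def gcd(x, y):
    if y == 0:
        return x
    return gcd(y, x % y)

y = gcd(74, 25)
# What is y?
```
Call trace:
gcd(x=74, y=25)
  gcd(x=25, y=24)
    gcd(x=24, y=1)
      gcd(x=1, y=0)
      -> return 1
    -> return 1
  -> return 1
-> return 1

Final answer: 1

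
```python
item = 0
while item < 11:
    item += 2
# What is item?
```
Trace:
  item=0
  item=2
  item=4
  item=6
  item=8
  item=10
  item=12

Final answer: 12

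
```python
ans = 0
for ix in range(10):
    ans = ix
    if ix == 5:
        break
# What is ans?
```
Trace:
  ans=0
  ans=0, ix=0
  ans=1, ix=1
  ans=2, ix=2
  ans=3, ix=3
  ans=4, ix=4
  ans=5, ix=5

Final answer: 5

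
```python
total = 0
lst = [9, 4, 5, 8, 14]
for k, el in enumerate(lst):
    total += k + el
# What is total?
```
Trace:
  total=0
  total=9, k=0, el=9
  total=14, k=1, el=4
  total=21, k=2, el=5
  total=32, k=3, el=8
  total=50, k=4, el=14

Final answer: 50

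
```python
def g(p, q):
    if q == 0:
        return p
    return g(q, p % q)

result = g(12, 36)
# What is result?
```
Call trace:
g(p=12, q=36)
  g(p=36, q=12)
    g(p=12, q=0)
    -> return 12
  -> return 12
-> return 12

Final answer: 12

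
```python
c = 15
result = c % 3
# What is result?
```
Trace:
  c=15
  c=15, result=0

Final answer: 0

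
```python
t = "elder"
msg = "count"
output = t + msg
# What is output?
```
Trace:
  t='elder'
  t='elder', msg='count'
  t='elder', msg='count', output='eldercount'

Final answer: 'eldercount'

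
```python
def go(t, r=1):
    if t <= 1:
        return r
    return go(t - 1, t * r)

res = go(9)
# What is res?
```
Call trace:
go(t=9, r=1)
  go(t=8, r=9)
    go(t=7, r=72)
      go(t=6, r=504)
        go(t=5, r=3024)
          go(t=4, r=15120)
            go(t=3, r=60480)
              go(t=2, r=181440)
                go(t=1, r=362880)
                -> return 362880
              -> return 362880
            -> return 362880
          -> return 362880
        -> return 362880
      -> return 362880
    -> return 362880
  -> return 362880
-> return 362880

Final answer: 362880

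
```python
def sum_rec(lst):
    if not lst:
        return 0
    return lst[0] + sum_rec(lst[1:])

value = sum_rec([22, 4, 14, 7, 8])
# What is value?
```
Call trace:
sum_rec(lst=[22, 4, 14, 7, 8])
  sum_rec(lst=[4, 14, 7, 8])
    sum_rec(lst=[14, 7, 8])
      sum_rec(lst=[7, 8])
        sum_rec(lst=[8])
          sum_rec(lst=[])
          -> return 0
        -> return 8
      -> return 15
    -> return 29
  -> return 33
-> return 55

Final answer: 55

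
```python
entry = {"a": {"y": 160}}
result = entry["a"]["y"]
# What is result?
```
Trace:
  entry={'a': {'y': 160}}
  entry={'a': {'y': 160}}, result=160

Final answer: 160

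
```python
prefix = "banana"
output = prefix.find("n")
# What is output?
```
Trace:
  prefix='banana'
  prefix='banana', output=2

Final answer: 2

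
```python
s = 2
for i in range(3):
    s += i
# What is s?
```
Trace:
  s=2
  s=2, i=0
  s=3, i=1
  s=5, i=2

Final answer: 5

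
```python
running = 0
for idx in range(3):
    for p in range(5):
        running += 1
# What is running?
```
Trace:
  running=0
  running=1, idx=0, p=0
  running=2, idx=0, p=1
  running=3, idx=0, p=2
  running=4, idx=0, p=3
  running=5, idx=0, p=4
  running=6, idx=1, p=0
  running=7, idx=1, p=1
  running=8, idx=1, p=2
  running=9, idx=1, p=3
  running=10, idx=1, p=4
  running=11, idx=2, p=0
  running=12, idx=2, p=1
  running=13, idx=2, p=2
  running=14, idx=2, p=3
  running=15, idx=2, p=4

Final answer: 15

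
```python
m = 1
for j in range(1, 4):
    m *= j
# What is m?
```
Trace:
  m=1
  m=1, j=1
  m=2, j=2
  m=6, j=3

Final answer: 6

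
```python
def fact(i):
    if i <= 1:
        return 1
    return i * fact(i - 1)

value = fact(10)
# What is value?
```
Call trace:
fact(i=10)
  fact(i=9)
    fact(i=8)
      fact(i=7)
        fact(i=6)
          fact(i=5)
            fact(i=4)
              fact(i=3)
                fact(i=2)
                  fact(i=1)
                  -> return 1
                -> return 2
              -> return 6
            -> return 24
          -> return 120
        -> return 720
      -> return 5040
    -> return 40320
  -> return 362880
-> return 3628800

Final answer: 3628800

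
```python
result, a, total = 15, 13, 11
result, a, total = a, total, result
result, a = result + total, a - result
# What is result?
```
Trace:
  result=15, a=13, total=11
  result=13, a=11, total=15
  result=28, a=-2, total=15

Final answer: 28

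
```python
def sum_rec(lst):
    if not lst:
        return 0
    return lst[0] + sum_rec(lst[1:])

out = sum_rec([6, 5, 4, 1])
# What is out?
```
Call trace:
sum_rec(lst=[6, 5, 4, 1])
  sum_rec(lst=[5, 4, 1])
    sum_rec(lst=[4, 1])
      sum_rec(lst=[1])
        sum_rec(lst=[])
        -> return 0
      -> return 1
    -> return 5
  -> return 10
-> return 16

Final answer: 16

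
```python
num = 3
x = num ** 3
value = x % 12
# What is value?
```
Trace:
  num=3
  num=3, x=27
  num=3, x=27, value=3

Final answer: 3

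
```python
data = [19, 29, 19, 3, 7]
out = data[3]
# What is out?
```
Trace:
  data=[19, 29, 19, 3, 7]
  data=[19, 29, 19, 3, 7], out=3

Final answer: 3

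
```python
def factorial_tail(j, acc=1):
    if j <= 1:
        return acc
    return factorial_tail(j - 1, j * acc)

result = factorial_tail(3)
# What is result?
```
Call trace:
factorial_tail(j=3, acc=1)
  factorial_tail(j=2, acc=3)
    factorial_tail(j=1, acc=6)
    -> return 6
  -> return 6
-> return 6

Final answer: 6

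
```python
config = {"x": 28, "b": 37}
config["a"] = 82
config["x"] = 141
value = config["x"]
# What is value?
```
Trace:
  config={'x': 28, 'b': 37}
  config={'x': 28, 'b': 37, 'a': 82}
  config={'x': 141, 'b': 37, 'a': 82}
  config={'x': 141, 'b': 37, 'a': 82}, value=141

Final answer: 141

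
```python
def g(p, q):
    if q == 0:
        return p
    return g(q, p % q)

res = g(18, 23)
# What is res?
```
Call trace:
g(p=18, q=23)
  g(p=23, q=18)
    g(p=18, q=5)
      g(p=5, q=3)
        g(p=3, q=2)
          g(p=2, q=1)
            g(p=1, q=0)
            -> return 1
          -> return 1
        -> return 1
      -> return 1
    -> return 1
  -> return 1
-> return 1

Final answer: 1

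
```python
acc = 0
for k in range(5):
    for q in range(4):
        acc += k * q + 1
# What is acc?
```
Trace:
  acc=0
  acc=1, k=0, q=0
  acc=2, k=0, q=1
  acc=3, k=0, q=2
  acc=4, k=0, q=3
  acc=5, k=1, q=0
  acc=7, k=1, q=1
  acc=10, k=1, q=2
  acc=14, k=1, q=3
  acc=15, k=2, q=0
  acc=18, k=2, q=1
  acc=23, k=2, q=2
  acc=30, k=2, q=3
  acc=31, k=3, q=0
  acc=35, k=3, q=1
  acc=42, k=3, q=2
  acc=52, k=3, q=3
  acc=53, k=4, q=0
  acc=58, k=4, q=1
  acc=67, k=4, q=2
  acc=80, k=4, q=3

Final answer: 80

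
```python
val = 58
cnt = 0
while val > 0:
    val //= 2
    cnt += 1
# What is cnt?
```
Trace:
  val=58
  val=58, cnt=0
  val=29, cnt=1
  val=14, cnt=2
  val=7, cnt=3
  val=3, cnt=4
  val=1, cnt=5
  val=0, cnt=6

Final answer: 6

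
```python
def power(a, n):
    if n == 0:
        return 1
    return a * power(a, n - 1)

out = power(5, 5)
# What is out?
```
Call trace:
power(a=5, n=5)
  power(a=5, n=4)
    power(a=5, n=3)
      power(a=5, n=2)
        power(a=5, n=1)
          power(a=5, n=0)
          -> return 1
        -> return 5
      -> return 25
    -> return 125
  -> return 625
-> return 3125

Final answer: 3125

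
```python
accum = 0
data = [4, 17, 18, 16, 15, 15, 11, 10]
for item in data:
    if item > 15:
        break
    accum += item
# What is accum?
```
Trace:
  accum=0
  accum=4, item=4
  accum=4, item=17

Final answer: 4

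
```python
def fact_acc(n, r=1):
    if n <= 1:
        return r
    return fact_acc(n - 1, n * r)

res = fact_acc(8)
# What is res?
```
Call trace:
fact_acc(n=8, r=1)
  fact_acc(n=7, r=8)
    fact_acc(n=6, r=56)
      fact_acc(n=5, r=336)
        fact_acc(n=4, r=1680)
          fact_acc(n=3, r=6720)
            fact_acc(n=2, r=20160)
              fact_acc(n=1, r=40320)
              -> return 40320
            -> return 40320
          -> return 40320
        -> return 40320
      -> return 40320
    -> return 40320
  -> return 40320
-> return 40320

Final answer: 40320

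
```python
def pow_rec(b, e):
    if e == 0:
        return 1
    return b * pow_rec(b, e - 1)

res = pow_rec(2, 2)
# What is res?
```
Call trace:
pow_rec(b=2, e=2)
  pow_rec(b=2, e=1)
    pow_rec(b=2, e=0)
    -> return 1
  -> return 2
-> return 4

Final answer: 4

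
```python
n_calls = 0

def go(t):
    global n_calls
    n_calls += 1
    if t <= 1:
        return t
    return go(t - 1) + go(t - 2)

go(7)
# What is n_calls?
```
Call trace (a repeated sub-call is expanded the first time; later identical calls just restate its return value):
go(t=7)
  go(t=6)
    go(t=5)
      go(t=4)
        go(t=3)
          go(t=2)
            go(t=1)
            -> return 1
            go(t=0)
            -> return 0
          -> return 1
          go(t=1)
          -> return 1
        -> return 2
        go(t=2) -> return 1  (same call as traced above)
      -> return 3
      go(t=3) -> return 2  (same call as traced above)
    -> return 5
    go(t=4) -> return 3  (same call as traced above)
  -> return 8
  go(t=5) -> return 5  (same call as traced above)
-> return 13

n_calls is incremented once per call, so count the calls in each subtree. Let C(t) = number of calls made by go(t).
C(0) = C(1) = 1 (base case, no recursion); C(t) = 1 + C(t - 1) + C(t - 2) otherwise.
C(2) = 1 + C(1) + C(0) = 1 + 1 + 1 = 3
C(3) = 1 + C(2) + C(1) = 1 + 3 + 1 = 5
C(4) = 1 + C(3) + C(2) = 1 + 5 + 3 = 9
C(5) = 1 + C(4) + C(3) = 1 + 9 + 5 = 15
C(6) = 1 + C(5) + C(4) = 1 + 15 + 9 = 25
C(7) = 1 + C(6) + C(5) = 1 + 25 + 15 = 41
n_calls = C(7) = 41

Final answer: 41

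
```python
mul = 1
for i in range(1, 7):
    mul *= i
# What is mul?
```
Trace:
  mul=1
  mul=1, i=1
  mul=2, i=2
  mul=6, i=3
  mul=24, i=4
  mul=120, i=5
  mul=720, i=6

Final answer: 720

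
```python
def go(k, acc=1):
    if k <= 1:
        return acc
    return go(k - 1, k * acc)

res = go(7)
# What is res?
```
Call trace:
go(k=7, acc=1)
  go(k=6, acc=7)
    go(k=5, acc=42)
      go(k=4, acc=210)
        go(k=3, acc=840)
          go(k=2, acc=2520)
            go(k=1, acc=5040)
            -> return 5040
          -> return 5040
        -> return 5040
      -> return 5040
    -> return 5040
  -> return 5040
-> return 5040

Final answer: 5040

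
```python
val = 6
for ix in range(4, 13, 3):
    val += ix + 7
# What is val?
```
Trace:
  val=6
  val=17, ix=4
  val=31, ix=7
  val=48, ix=10

Final answer: 48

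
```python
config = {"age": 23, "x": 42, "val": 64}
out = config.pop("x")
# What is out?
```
Trace:
  config={'age': 23, 'x': 42, 'val': 64}
  config={'age': 23, 'val': 64}, out=42

Final answer: 42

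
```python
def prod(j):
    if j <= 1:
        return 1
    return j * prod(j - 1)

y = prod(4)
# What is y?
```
Call trace:
prod(j=4)
  prod(j=3)
    prod(j=2)
      prod(j=1)
      -> return 1
    -> return 2
  -> return 6
-> return 24

Final answer: 24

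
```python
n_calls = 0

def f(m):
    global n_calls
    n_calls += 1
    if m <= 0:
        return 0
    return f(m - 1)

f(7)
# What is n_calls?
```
Call trace:
f(m=7)
  f(m=6)
    f(m=5)
      f(m=4)
        f(m=3)
          f(m=2)
            f(m=1)
              f(m=0)
              -> return 0
            -> return 0
          -> return 0
        -> return 0
      -> return 0
    -> return 0
  -> return 0
-> return 0

n_calls is incremented once per call. f is entered once for each m = 7, 6, 5, 4, 3, 2, 1, 0 (the m <= 0 call returns without recursing), i.e. 7 + 1 calls.
n_calls = 8

Final answer: 8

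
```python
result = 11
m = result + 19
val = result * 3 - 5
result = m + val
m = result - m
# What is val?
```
Trace:
  result=11
  result=11, m=30
  result=11, m=30, val=28
  result=58, m=30, val=28
  result=58, m=28, val=28

Final answer: 28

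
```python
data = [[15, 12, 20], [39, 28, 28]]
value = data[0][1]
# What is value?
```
Trace:
  data=[[15, 12, 20], [39, 28, 28]]
  data=[[15, 12, 20], [39, 28, 28]], value=12

Final answer: 12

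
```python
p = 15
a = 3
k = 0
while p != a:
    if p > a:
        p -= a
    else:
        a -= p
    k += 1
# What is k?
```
Trace:
  p=15
  p=15, a=3
  p=15, a=3, k=0
  p=12, a=3, k=1
  p=9, a=3, k=2
  p=6, a=3, k=3
  p=3, a=3, k=4

Final answer: 4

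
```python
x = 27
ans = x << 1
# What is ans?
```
Trace:
  x=27
  x=27, ans=54

Final answer: 54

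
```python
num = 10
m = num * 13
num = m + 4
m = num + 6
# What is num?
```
Trace:
  num=10
  num=10, m=130
  num=134, m=130
  num=134, m=140

Final answer: 134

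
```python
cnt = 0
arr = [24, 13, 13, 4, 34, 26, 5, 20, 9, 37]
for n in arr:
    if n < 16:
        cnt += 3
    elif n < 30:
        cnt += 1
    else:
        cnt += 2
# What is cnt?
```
Trace:
  cnt=0
  cnt=1, n=24
  cnt=4, n=13
  cnt=7, n=13
  cnt=10, n=4
  cnt=12, n=34
  cnt=13, n=26
  cnt=16, n=5
  cnt=17, n=20
  cnt=20, n=9
  cnt=22, n=37

Final answer: 22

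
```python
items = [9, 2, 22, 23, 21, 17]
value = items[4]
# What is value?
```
Trace:
  items=[9, 2, 22, 23, 21, 17]
  items=[9, 2, 22, 23, 21, 17], value=21

Final answer: 21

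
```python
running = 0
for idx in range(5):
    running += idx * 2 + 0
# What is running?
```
Trace:
  running=0
  running=0, idx=0
  running=2, idx=1
  running=6, idx=2
  running=12, idx=3
  running=20, idx=4

Final answer: 20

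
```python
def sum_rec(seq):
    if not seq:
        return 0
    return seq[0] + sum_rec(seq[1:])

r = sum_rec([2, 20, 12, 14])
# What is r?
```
Call trace:
sum_rec(seq=[2, 20, 12, 14])
  sum_rec(seq=[20, 12, 14])
    sum_rec(seq=[12, 14])
      sum_rec(seq=[14])
        sum_rec(seq=[])
        -> return 0
      -> return 14
    -> return 26
  -> return 46
-> return 48

Final answer: 48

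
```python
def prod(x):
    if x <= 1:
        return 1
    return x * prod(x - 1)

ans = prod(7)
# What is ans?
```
Call trace:
prod(x=7)
  prod(x=6)
    prod(x=5)
      prod(x=4)
        prod(x=3)
          prod(x=2)
            prod(x=1)
            -> return 1
          -> return 2
        -> return 6
      -> return 24
    -> return 120
  -> return 720
-> return 5040

Final answer: 5040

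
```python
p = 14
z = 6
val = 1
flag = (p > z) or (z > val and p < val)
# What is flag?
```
Trace:
  p=14
  p=14, z=6
  p=14, z=6, val=1
  p=14, z=6, val=1, flag=True

Final answer: True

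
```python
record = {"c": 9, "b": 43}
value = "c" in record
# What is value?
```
Trace:
  record={'c': 9, 'b': 43}
  record={'c': 9, 'b': 43}, value=True

Final answer: True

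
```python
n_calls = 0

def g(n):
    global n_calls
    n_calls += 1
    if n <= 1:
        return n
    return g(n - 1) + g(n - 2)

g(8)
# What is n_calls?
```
Call trace (a repeated sub-call is expanded the first time; later identical calls just restate its return value):
g(n=8)
  g(n=7)
    g(n=6)
      g(n=5)
        g(n=4)
          g(n=3)
            g(n=2)
              g(n=1)
              -> return 1
              g(n=0)
              -> return 0
            -> return 1
            g(n=1)
            -> return 1
          -> return 2
          g(n=2) -> return 1  (same call as traced above)
        -> return 3
        g(n=3) -> return 2  (same call as traced above)
      -> return 5
      g(n=4) -> return 3  (same call as traced above)
    -> return 8
    g(n=5) -> return 5  (same call as traced above)
  -> return 13
  g(n=6) -> return 8  (same call as traced above)
-> return 21

n_calls is incremented once per call, so count the calls in each subtree. Let C(n) = number of calls made by g(n).
C(0) = C(1) = 1 (base case, no recursion); C(n) = 1 + C(n - 1) + C(n - 2) otherwise.
C(2) = 1 + C(1) + C(0) = 1 + 1 + 1 = 3
C(3) = 1 + C(2) + C(1) = 1 + 3 + 1 = 5
C(4) = 1 + C(3) + C(2) = 1 + 5 + 3 = 9
C(5) = 1 + C(4) + C(3) = 1 + 9 + 5 = 15
C(6) = 1 + C(5) + C(4) = 1 + 15 + 9 = 25
C(7) = 1 + C(6) + C(5) = 1 + 25 + 15 = 41
C(8) = 1 + C(7) + C(6) = 1 + 41 + 25 = 67
n_calls = C(8) = 67

Final answer: 67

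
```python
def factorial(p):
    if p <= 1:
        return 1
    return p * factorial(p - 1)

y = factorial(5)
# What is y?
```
Call trace:
factorial(p=5)
  factorial(p=4)
    factorial(p=3)
      factorial(p=2)
        factorial(p=1)
        -> return 1
      -> return 2
    -> return 6
  -> return 24
-> return 120

Final answer: 120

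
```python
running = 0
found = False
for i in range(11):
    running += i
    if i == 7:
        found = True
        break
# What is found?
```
Trace:
  running=0
  running=0, found=False
  running=0, found=False, i=0
  running=1, found=False, i=1
  running=3, found=False, i=2
  running=6, found=False, i=3
  running=10, found=False, i=4
  running=15, found=False, i=5
  running=21, found=False, i=6
  running=28, found=True, i=7

Final answer: True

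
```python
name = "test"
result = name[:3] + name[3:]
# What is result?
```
Trace:
  name='test'
  name='test', result='test'

Final answer: 'test'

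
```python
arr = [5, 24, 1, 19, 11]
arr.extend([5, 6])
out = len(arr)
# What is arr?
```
Trace:
  arr=[5, 24, 1, 19, 11]
  arr=[5, 24, 1, 19, 11, 5, 6]
  arr=[5, 24, 1, 19, 11, 5, 6], out=7

Final answer: [5, 24, 1, 19, 11, 5, 6]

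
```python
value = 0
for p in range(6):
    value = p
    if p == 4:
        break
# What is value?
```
Trace:
  value=0
  value=0, p=0
  value=1, p=1
  value=2, p=2
  value=3, p=3
  value=4, p=4

Final answer: 4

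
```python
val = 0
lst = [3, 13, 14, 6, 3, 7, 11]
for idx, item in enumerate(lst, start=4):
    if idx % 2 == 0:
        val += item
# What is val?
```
Trace:
  val=0
  val=3, idx=4, item=3
  val=3, idx=5, item=13
  val=17, idx=6, item=14
  val=17, idx=7, item=6
  val=20, idx=8, item=3
  val=20, idx=9, item=7
  val=31, idx=10, item=11

Final answer: 31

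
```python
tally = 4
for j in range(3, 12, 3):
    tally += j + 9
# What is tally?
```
Trace:
  tally=4
  tally=16, j=3
  tally=31, j=6
  tally=49, j=9

Final answer: 49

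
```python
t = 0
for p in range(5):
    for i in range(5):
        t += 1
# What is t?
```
Trace:
  t=0
  t=1, p=0, i=0
  t=2, p=0, i=1
  t=3, p=0, i=2
  t=4, p=0, i=3
  t=5, p=0, i=4
  t=6, p=1, i=0
  t=7, p=1, i=1
  t=8, p=1, i=2
  t=9, p=1, i=3
  t=10, p=1, i=4
  t=11, p=2, i=0
  t=12, p=2, i=1
  t=13, p=2, i=2
  t=14, p=2, i=3
  t=15, p=2, i=4
  t=16, p=3, i=0
  t=17, p=3, i=1
  t=18, p=3, i=2
  t=19, p=3, i=3
  t=20, p=3, i=4
  t=21, p=4, i=0
  t=22, p=4, i=1
  t=23, p=4, i=2
  t=24, p=4, i=3
  t=25, p=4, i=4

Final answer: 25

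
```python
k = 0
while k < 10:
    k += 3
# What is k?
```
Trace:
  k=0
  k=3
  k=6
  k=9
  k=12

Final answer: 12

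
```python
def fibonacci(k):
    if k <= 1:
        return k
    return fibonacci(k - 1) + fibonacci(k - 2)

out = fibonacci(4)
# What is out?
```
Call trace (a repeated sub-call is expanded the first time; later identical calls just restate its return value):
fibonacci(k=4)
  fibonacci(k=3)
    fibonacci(k=2)
      fibonacci(k=1)
      -> return 1
      fibonacci(k=0)
      -> return 0
    -> return 1
    fibonacci(k=1)
    -> return 1
  -> return 2
  fibonacci(k=2) -> return 1  (same call as traced above)
-> return 3

Final answer: 3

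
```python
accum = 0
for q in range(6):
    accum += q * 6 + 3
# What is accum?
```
Trace:
  accum=0
  accum=3, q=0
  accum=12, q=1
  accum=27, q=2
  accum=48, q=3
  accum=75, q=4
  accum=108, q=5

Final answer: 108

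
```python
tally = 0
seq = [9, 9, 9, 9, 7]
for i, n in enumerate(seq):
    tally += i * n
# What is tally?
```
Trace:
  tally=0
  tally=0, i=0, n=9
  tally=9, i=1, n=9
  tally=27, i=2, n=9
  tally=54, i=3, n=9
  tally=82, i=4, n=7

Final answer: 82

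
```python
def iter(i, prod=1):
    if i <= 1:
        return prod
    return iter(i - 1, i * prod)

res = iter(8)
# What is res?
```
Call trace:
iter(i=8, prod=1)
  iter(i=7, prod=8)
    iter(i=6, prod=56)
      iter(i=5, prod=336)
        iter(i=4, prod=1680)
          iter(i=3, prod=6720)
            iter(i=2, prod=20160)
              iter(i=1, prod=40320)
              -> return 40320
            -> return 40320
          -> return 40320
        -> return 40320
      -> return 40320
    -> return 40320
  -> return 40320
-> return 40320

Final answer: 40320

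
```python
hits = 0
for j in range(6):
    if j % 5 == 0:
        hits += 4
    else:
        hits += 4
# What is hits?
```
Trace:
  hits=0
  hits=4, j=0
  hits=8, j=1
  hits=12, j=2
  hits=16, j=3
  hits=20, j=4
  hits=24, j=5

Final answer: 24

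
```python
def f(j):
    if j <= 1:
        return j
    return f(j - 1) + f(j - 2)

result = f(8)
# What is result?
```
Call trace (a repeated sub-call is expanded the first time; later identical calls just restate its return value):
f(j=8)
  f(j=7)
    f(j=6)
      f(j=5)
        f(j=4)
          f(j=3)
            f(j=2)
              f(j=1)
              -> return 1
              f(j=0)
              -> return 0
            -> return 1
            f(j=1)
            -> return 1
          -> return 2
          f(j=2) -> return 1  (same call as traced above)
        -> return 3
        f(j=3) -> return 2  (same call as traced above)
      -> return 5
      f(j=4) -> return 3  (same call as traced above)
    -> return 8
    f(j=5) -> return 5  (same call as traced above)
  -> return 13
  f(j=6) -> return 8  (same call as traced above)
-> return 21

Final answer: 21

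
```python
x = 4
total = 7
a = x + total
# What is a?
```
Trace:
  x=4
  x=4, total=7
  x=4, total=7, a=11

Final answer: 11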